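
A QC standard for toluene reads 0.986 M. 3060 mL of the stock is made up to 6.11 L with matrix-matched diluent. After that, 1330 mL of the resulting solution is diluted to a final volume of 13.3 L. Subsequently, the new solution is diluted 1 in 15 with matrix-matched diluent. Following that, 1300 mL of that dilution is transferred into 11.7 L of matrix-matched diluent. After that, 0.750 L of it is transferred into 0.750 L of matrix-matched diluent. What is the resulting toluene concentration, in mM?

0.165 mM

Overall dilution factor = 1.997 × 10 × 15 × 10 × 2 = 5990.
0.986 M / 5990 = 1.65 × 10⁻⁴ M = 0.165 mM.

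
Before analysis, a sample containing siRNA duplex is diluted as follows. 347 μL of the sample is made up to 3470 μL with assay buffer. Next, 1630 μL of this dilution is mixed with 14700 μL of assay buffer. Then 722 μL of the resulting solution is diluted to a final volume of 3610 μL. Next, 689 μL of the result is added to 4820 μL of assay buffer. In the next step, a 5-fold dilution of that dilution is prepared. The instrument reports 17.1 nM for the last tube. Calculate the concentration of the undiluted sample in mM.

Overall dilution factor = 10 × 10.02 × 5 × 7.996 × 5 = 2.00 × 10⁴.
Original = 17.1 nM × 2.00 × 10⁴ = 3.42 × 10⁵ nM = 0.342 mM.

0.342 mM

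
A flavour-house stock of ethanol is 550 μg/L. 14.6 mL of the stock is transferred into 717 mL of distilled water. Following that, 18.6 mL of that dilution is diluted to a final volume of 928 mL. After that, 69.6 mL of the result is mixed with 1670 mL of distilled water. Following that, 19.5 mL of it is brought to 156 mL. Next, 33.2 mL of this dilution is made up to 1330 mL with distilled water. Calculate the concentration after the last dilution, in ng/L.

Overall dilution factor = 50.11 × 49.89 × 24.99 × 8 × 40.06 = 2.00 × 10⁷.
550 μg/L / 2.00 × 10⁷ = 2.75 × 10⁻⁵ μg/L = 0.0275 ng/L.

0.0275 ng/L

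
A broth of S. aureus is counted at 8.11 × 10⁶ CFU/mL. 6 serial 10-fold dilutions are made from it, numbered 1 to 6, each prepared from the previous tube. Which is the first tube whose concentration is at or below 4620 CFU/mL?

Tube n has concentration 8.11 × 10⁶ CFU/mL / 10ⁿ.
Need 10ⁿ ≥ 8.11 × 10⁶ CFU/mL / 4620 CFU/mL = 1755, so n ≥ 3.24.
First such tube: n = 4.

tube 4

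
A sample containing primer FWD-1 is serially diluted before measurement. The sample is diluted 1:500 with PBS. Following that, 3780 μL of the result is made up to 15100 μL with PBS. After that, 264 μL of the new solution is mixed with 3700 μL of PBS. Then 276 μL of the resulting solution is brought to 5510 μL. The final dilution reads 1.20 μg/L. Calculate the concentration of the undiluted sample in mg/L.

718 mg/L

Overall dilution factor = 500 × 3.995 × 15.02 × 19.96 = 5.99 × 10⁵.
Original = 1.20 μg/L × 5.99 × 10⁵ = 7.18 × 10⁵ μg/L = 718 mg/L.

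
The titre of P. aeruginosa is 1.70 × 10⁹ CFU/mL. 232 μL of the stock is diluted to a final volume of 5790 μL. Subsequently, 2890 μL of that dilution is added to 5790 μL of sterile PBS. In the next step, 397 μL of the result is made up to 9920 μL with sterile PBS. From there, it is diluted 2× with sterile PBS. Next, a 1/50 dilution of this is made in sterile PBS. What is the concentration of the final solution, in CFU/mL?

9080 CFU/mL

Overall dilution factor = 24.96 × 3.003 × 24.99 × 2 × 50 = 1.87 × 10⁵.
1.70 × 10⁹ CFU/mL / 1.87 × 10⁵ = 9080 CFU/mL.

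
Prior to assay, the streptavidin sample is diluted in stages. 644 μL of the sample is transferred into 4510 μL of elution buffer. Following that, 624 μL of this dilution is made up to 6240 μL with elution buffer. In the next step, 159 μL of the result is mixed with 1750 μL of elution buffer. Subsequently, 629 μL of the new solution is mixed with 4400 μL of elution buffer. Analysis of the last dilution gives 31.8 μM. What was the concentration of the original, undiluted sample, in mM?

244 mM

Overall dilution factor = 8.003 × 10 × 12.01 × 7.995 = 7682.
Original = 31.8 μM × 7682 = 2.44 × 10⁵ μM = 244 mM.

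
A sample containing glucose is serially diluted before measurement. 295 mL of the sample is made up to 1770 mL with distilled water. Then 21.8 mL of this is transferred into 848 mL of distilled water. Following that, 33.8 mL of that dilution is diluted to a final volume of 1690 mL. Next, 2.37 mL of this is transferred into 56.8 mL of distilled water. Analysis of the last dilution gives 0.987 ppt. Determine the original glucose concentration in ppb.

Overall dilution factor = 6 × 39.90 × 50 × 24.97 = 2.99 × 10⁵.
Original = 0.987 ppt × 2.99 × 10⁵ = 2.95 × 10⁵ ppt = 295 ppb.

295 ppb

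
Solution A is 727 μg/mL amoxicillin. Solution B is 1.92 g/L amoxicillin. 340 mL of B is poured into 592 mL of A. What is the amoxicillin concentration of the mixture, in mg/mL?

1.16 mg/mL

C_B = 1.92 g/L = 1920 μg/mL.
C_mix = (C_A·V_A + C_B·V_B)/(V_A + V_B) = (727×592 + 1920×340) / 932.0 = 1162 μg/mL = 1.16 mg/mL.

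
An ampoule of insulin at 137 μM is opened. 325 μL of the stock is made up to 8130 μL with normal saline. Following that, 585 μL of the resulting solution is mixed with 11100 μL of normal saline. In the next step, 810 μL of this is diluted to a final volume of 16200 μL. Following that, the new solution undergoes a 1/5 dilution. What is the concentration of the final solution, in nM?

Overall dilution factor = 25.02 × 19.97 × 20 × 5 = 5.00 × 10⁴.
137 μM / 5.00 × 10⁴ = 2.74 × 10⁻³ μM = 2.74 nM.

2.74 nM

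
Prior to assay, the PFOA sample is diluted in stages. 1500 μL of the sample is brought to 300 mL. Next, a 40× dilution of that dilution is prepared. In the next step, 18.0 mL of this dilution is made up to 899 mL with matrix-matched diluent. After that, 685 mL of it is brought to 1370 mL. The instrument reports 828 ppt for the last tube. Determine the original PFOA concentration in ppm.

Overall dilution factor = 200 × 40 × 49.94 × 2 = 7.99 × 10⁵.
Original = 828 ppt × 7.99 × 10⁵ = 6.62 × 10⁸ ppt = 662 ppm.

662 ppm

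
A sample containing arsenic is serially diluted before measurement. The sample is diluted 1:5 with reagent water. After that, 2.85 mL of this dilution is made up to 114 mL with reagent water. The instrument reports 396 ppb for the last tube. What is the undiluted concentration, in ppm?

79.2 ppm

Overall dilution factor = 5 × 40 = 200.
Original = 396 ppb × 200 = 7.92 × 10⁴ ppb = 79.2 ppm.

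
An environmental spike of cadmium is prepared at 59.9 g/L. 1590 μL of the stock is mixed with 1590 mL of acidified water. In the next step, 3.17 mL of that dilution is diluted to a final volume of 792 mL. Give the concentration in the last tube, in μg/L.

240 μg/L

Overall dilution factor = 1001 × 249.8 = 2.50 × 10⁵.
59.9 g/L / 2.50 × 10⁵ = 2.40 × 10⁻⁴ g/L = 240 μg/L.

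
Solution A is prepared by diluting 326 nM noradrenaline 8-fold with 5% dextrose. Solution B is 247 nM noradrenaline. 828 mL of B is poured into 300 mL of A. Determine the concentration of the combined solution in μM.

C_A = 326 nM / 8 = 40.8 nM.
C_mix = (C_A·V_A + C_B·V_B)/(V_A + V_B) = (40.8×300 + 247×828) / 1128 = 192 nM = 0.192 μM.

0.192 μM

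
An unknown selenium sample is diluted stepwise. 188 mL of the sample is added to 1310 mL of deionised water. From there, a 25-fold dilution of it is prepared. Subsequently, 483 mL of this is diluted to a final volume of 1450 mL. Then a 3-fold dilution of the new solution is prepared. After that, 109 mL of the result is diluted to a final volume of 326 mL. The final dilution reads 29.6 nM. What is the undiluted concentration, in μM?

Overall dilution factor = 7.968 × 25 × 3.002 × 3 × 2.991 = 5366.
Original = 29.6 nM × 5366 = 1.59 × 10⁵ nM = 159 μM.

159 μM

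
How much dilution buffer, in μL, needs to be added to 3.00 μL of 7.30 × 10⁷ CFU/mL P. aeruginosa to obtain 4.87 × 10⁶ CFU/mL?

V₂ = C₁V₁/C₂ = 7.30 × 10⁷ × 3.00 / 4.87 × 10⁶ = 45.0 μL.
Diluent to add = V₂ − V₁ = 45.0 − 3.00 = 42.0 μL.

42.0 μL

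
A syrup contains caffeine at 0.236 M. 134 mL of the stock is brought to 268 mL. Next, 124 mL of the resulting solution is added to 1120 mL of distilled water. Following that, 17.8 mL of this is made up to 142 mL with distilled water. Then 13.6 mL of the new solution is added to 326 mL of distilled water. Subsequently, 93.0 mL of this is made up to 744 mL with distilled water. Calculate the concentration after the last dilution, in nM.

7380 nM

Overall dilution factor = 2 × 10.03 × 7.978 × 24.97 × 8 = 3.20 × 10⁴.
0.236 M / 3.20 × 10⁴ = 7.38 × 10⁻⁶ M = 7380 nM.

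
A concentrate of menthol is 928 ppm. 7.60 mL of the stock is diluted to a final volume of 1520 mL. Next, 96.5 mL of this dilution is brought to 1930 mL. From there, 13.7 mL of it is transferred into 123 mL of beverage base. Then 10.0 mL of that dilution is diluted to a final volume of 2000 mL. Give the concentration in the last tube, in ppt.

116 ppt

Overall dilution factor = 200 × 20 × 9.978 × 200 = 7.98 × 10⁶.
928 ppm / 7.98 × 10⁶ = 1.16 × 10⁻⁴ ppm = 116 ppt.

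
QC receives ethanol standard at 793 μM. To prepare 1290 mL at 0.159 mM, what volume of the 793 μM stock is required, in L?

0.259 L

0.159 mM = 159 μM.
V₁ = C₂V₂/C₁ = 159 × 1290 / 793 = 259 mL = 0.259 L.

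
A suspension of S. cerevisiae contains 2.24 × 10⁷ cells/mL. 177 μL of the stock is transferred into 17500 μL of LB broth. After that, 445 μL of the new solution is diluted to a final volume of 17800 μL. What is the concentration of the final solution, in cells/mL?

5610 cells/mL

Overall dilution factor = 99.87 × 40 = 3995.
2.24 × 10⁷ cells/mL / 3995 = 5610 cells/mL.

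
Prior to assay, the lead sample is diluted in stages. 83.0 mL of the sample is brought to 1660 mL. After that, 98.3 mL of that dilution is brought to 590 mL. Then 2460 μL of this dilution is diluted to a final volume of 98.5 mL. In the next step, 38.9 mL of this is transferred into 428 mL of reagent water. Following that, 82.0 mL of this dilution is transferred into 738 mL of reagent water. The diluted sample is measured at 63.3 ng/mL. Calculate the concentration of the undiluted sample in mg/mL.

Overall dilution factor = 20 × 6.002 × 40.04 × 12.00 × 10 = 5.77 × 10⁵.
Original = 63.3 ng/mL × 5.77 × 10⁵ = 3.65 × 10⁷ ng/mL = 36.5 mg/mL.

36.5 mg/mL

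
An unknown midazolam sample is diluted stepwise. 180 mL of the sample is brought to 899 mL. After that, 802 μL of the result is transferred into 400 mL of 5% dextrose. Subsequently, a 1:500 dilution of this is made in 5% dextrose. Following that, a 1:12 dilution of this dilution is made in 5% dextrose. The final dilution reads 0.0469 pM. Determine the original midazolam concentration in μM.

0.702 μM

Overall dilution factor = 4.994 × 499.8 × 500 × 12 = 1.50 × 10⁷.
Original = 0.0469 pM × 1.50 × 10⁷ = 7.02 × 10⁵ pM = 0.702 μM.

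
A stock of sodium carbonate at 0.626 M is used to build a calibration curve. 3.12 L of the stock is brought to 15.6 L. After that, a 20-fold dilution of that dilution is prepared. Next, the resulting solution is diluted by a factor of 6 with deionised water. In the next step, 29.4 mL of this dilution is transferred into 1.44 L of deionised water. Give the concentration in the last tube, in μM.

Overall dilution factor = 5 × 20 × 6 × 49.98 = 3.00 × 10⁴.
0.626 M / 3.00 × 10⁴ = 2.09 × 10⁻⁵ M = 20.9 μM.

20.9 μM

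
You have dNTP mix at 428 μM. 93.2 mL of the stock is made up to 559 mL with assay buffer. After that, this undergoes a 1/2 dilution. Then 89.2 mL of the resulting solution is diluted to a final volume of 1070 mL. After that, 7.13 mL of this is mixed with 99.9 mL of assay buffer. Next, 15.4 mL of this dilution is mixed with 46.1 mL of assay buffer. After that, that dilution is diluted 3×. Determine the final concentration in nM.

Overall dilution factor = 5.998 × 2 × 12.00 × 15.01 × 3.994 × 3 = 2.59 × 10⁴.
428 μM / 2.59 × 10⁴ = 0.0165 μM = 16.5 nM.

16.5 nM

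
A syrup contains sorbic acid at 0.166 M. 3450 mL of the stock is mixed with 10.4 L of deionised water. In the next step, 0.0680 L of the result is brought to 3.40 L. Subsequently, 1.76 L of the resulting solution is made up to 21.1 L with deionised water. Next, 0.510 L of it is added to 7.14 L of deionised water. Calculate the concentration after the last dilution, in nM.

Overall dilution factor = 4.014 × 50 × 11.99 × 15 = 3.61 × 10⁴.
0.166 M / 3.61 × 10⁴ = 4.60 × 10⁻⁶ M = 4600 nM.

4600 nM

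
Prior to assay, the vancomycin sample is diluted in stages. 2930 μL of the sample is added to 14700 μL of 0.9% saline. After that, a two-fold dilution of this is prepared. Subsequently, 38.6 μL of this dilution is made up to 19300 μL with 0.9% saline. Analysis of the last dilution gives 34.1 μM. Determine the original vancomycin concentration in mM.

205 mM

Overall dilution factor = 6.017 × 2 × 500 = 6017.
Original = 34.1 μM × 6017 = 2.05 × 10⁵ μM = 205 mM.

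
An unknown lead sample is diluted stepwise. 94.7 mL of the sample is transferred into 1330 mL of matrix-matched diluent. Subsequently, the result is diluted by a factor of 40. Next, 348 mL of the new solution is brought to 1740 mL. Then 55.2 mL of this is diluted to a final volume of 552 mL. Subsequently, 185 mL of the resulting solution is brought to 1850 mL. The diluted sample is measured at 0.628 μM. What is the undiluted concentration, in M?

0.189 M

Overall dilution factor = 15.04 × 40 × 5 × 10 × 10 = 3.01 × 10⁵.
Original = 0.628 μM × 3.01 × 10⁵ = 1.89 × 10⁵ μM = 0.189 M.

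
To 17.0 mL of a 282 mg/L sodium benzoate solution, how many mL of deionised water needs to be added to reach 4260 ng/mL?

4260 ng/mL = 4.26 mg/L.
V₂ = C₁V₁/C₂ = 282 × 17.0 / 4.26 = 1125 mL.
Diluent to add = V₂ − V₁ = 1125 − 17.0 = 1110 mL.

1110 mL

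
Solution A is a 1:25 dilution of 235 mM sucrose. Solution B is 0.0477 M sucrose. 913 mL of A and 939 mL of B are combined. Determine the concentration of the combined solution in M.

C_A = 235 mM / 25 = 9.40 mM.
C_B = 0.0477 M = 47.7 mM.
C_mix = (C_A·V_A + C_B·V_B)/(V_A + V_B) = (9.40×913 + 47.7×939) / 1852 = 28.8 mM = 0.0288 M.

0.0288 M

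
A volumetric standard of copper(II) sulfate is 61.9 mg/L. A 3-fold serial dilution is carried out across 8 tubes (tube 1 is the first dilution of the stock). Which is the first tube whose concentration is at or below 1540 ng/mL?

tube 4

Tube n has concentration 61.9 mg/L / 3ⁿ.
Need 3ⁿ ≥ 61.9 mg/L / 1540 ng/mL = 40.2, so n ≥ 3.36.
First such tube: n = 4.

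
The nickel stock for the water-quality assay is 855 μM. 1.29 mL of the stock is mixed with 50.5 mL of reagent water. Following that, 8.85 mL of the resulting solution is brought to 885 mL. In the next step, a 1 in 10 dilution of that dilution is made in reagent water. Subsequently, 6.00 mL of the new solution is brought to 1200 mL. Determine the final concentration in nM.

Overall dilution factor = 40.15 × 100 × 10 × 200 = 8.03 × 10⁶.
855 μM / 8.03 × 10⁶ = 1.06 × 10⁻⁴ μM = 0.106 nM.

0.106 nM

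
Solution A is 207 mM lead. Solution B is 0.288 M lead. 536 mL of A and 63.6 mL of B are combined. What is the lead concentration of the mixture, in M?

0.216 M

C_B = 0.288 M = 288 mM.
C_mix = (C_A·V_A + C_B·V_B)/(V_A + V_B) = (207×536 + 288×63.6) / 599.6 = 216 mM = 0.216 M.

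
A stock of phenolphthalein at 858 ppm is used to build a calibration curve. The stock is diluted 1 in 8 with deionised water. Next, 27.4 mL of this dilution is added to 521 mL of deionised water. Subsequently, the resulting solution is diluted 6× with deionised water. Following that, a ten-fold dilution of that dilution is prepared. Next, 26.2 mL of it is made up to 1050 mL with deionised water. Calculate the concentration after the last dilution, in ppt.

2230 ppt

Overall dilution factor = 8 × 20.01 × 6 × 10 × 40.08 = 3.85 × 10⁵.
858 ppm / 3.85 × 10⁵ = 2.23 × 10⁻³ ppm = 2230 ppt.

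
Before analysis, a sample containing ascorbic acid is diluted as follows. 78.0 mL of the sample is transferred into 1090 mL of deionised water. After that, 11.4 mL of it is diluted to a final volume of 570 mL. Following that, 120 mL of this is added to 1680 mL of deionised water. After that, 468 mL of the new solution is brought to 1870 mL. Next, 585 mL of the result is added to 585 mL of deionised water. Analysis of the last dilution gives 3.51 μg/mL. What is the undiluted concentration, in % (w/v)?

Overall dilution factor = 14.97 × 50 × 15 × 3.996 × 2 = 8.98 × 10⁴.
Original = 3.51 μg/mL × 8.98 × 10⁴ = 3.15 × 10⁵ μg/mL = 31.5 % (w/v).

31.5 % (w/v)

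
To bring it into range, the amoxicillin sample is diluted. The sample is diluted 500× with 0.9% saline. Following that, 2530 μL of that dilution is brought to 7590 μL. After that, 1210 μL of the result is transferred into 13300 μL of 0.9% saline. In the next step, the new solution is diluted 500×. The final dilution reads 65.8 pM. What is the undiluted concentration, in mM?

Overall dilution factor = 500 × 3 × 11.99 × 500 = 8.99 × 10⁶.
Original = 65.8 pM × 8.99 × 10⁶ = 5.92 × 10⁸ pM = 0.592 mM.

0.592 mM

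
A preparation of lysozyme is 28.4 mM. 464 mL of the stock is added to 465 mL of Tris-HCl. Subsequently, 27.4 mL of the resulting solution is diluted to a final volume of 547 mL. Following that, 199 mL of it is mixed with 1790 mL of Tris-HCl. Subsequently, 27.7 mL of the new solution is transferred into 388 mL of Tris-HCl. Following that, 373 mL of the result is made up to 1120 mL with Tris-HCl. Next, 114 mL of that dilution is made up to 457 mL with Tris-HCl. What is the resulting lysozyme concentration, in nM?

394 nM

Overall dilution factor = 2.002 × 19.96 × 9.995 × 15.01 × 3.003 × 4.009 = 7.22 × 10⁴.
28.4 mM / 7.22 × 10⁴ = 3.94 × 10⁻⁴ mM = 394 nM.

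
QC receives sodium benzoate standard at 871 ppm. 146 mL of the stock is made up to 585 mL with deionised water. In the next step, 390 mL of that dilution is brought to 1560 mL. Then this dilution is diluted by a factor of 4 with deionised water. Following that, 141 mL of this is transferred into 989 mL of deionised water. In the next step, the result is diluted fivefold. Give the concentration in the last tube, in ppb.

339 ppb

Overall dilution factor = 4.007 × 4 × 4 × 8.014 × 5 = 2569.
871 ppm / 2569 = 0.339 ppm = 339 ppb.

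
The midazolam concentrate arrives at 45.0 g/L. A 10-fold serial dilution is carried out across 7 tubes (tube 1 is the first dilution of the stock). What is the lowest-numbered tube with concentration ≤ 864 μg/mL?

tube 2

Tube n has concentration 45.0 g/L / 10ⁿ.
Need 10ⁿ ≥ 45.0 g/L / 864 μg/mL = 52.1, so n ≥ 1.72.
First such tube: n = 2.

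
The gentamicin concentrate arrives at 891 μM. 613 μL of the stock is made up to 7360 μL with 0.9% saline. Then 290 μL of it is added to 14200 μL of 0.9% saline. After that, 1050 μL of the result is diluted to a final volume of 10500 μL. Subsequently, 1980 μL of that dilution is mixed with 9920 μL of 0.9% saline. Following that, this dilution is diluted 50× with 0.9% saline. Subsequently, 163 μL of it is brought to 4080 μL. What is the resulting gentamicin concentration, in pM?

Overall dilution factor = 12.01 × 49.97 × 10 × 6.010 × 50 × 25.03 = 4.51 × 10⁷.
891 μM / 4.51 × 10⁷ = 1.97 × 10⁻⁵ μM = 19.7 pM.

19.7 pM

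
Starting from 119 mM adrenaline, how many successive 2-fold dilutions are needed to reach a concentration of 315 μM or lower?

9

Need 2ⁿ ≥ 378, so n ≥ log(378)/log(2) = 8.56.
Minimum whole steps: n = 9.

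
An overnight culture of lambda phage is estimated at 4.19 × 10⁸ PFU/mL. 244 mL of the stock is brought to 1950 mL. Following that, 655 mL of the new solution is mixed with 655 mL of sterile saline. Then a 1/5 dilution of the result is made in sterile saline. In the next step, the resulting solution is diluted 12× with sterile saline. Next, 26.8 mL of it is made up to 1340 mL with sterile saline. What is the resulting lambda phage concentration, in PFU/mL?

8740 PFU/mL

Overall dilution factor = 7.992 × 2 × 5 × 12 × 50 = 4.80 × 10⁴.
4.19 × 10⁸ PFU/mL / 4.80 × 10⁴ = 8740 PFU/mL.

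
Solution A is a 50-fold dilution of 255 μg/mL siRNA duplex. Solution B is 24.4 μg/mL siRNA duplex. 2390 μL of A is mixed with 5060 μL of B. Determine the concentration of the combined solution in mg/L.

18.2 mg/L

C_A = 255 μg/mL / 50 = 5.10 μg/mL.
C_mix = (C_A·V_A + C_B·V_B)/(V_A + V_B) = (5.10×2390 + 24.4×5060) / 7450 = 18.2 μg/mL = 18.2 mg/L.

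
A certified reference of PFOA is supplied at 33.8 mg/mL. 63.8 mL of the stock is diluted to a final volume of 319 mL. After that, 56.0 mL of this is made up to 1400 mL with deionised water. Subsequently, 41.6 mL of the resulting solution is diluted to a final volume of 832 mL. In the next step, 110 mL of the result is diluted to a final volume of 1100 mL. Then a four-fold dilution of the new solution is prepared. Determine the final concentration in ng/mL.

Overall dilution factor = 5 × 25 × 20 × 10 × 4 = 1.00 × 10⁵.
33.8 mg/mL / 1.00 × 10⁵ = 3.38 × 10⁻⁴ mg/mL = 338 ng/mL.

338 ng/mL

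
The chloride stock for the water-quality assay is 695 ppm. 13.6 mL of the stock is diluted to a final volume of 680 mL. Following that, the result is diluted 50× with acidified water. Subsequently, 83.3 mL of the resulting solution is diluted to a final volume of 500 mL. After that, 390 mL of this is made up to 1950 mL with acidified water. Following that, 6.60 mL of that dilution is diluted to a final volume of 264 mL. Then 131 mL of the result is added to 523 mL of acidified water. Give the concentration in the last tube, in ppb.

Overall dilution factor = 50 × 50 × 6.002 × 5 × 40 × 4.992 = 1.50 × 10⁷.
695 ppm / 1.50 × 10⁷ = 4.64 × 10⁻⁵ ppm = 0.0464 ppb.

0.0464 ppb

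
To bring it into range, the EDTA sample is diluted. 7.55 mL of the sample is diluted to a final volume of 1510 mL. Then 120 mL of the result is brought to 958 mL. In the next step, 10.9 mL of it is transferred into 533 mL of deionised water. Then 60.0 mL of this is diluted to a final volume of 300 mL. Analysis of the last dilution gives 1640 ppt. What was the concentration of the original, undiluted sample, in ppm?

653 ppm

Overall dilution factor = 200 × 7.983 × 49.90 × 5 = 3.98 × 10⁵.
Original = 1640 ppt × 3.98 × 10⁵ = 6.53 × 10⁸ ppt = 653 ppm.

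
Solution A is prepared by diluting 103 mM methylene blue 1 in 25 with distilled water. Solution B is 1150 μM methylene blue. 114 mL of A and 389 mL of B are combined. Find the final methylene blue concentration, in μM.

C_A = 103 mM / 25 = 4.12 mM.
C_B = 1150 μM = 1.15 mM.
C_mix = (C_A·V_A + C_B·V_B)/(V_A + V_B) = (4.12×114 + 1.15×389) / 503.0 = 1.82 mM = 1820 μM.

1820 μM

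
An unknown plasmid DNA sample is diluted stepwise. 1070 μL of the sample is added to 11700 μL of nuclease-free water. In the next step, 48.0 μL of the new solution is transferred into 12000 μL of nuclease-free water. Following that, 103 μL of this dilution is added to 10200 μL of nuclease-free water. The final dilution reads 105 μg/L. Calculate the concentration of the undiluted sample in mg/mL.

Overall dilution factor = 11.93 × 251 × 100.0 = 3.00 × 10⁵.
Original = 105 μg/L × 3.00 × 10⁵ = 3.15 × 10⁷ μg/L = 31.5 mg/mL.

31.5 mg/mL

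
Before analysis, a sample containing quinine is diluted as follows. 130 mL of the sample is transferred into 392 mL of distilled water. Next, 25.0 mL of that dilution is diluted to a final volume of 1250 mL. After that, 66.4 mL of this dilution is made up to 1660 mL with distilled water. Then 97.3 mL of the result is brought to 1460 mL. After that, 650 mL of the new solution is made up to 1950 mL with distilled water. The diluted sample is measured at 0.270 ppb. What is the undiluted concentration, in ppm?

61.0 ppm

Overall dilution factor = 4.015 × 50 × 25 × 15.01 × 3 = 2.26 × 10⁵.
Original = 0.270 ppb × 2.26 × 10⁵ = 6.10 × 10⁴ ppb = 61.0 ppm.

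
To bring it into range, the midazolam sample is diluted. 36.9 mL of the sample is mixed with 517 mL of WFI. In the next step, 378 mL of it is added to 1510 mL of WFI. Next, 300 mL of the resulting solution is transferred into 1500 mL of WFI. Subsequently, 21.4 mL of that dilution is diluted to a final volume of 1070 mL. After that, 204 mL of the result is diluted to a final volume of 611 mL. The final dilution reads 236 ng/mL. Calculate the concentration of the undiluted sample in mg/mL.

15.9 mg/mL

Overall dilution factor = 15.01 × 4.995 × 6 × 50 × 2.995 = 6.74 × 10⁴.
Original = 236 ng/mL × 6.74 × 10⁴ = 1.59 × 10⁷ ng/mL = 15.9 mg/mL.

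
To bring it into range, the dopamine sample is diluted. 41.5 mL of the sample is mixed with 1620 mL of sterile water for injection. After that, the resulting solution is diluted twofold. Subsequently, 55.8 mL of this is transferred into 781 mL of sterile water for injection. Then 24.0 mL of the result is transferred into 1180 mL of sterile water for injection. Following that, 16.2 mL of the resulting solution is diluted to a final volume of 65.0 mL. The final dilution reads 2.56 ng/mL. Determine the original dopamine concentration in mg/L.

619 mg/L

Overall dilution factor = 40.04 × 2 × 15.00 × 50.17 × 4.012 = 2.42 × 10⁵.
Original = 2.56 ng/mL × 2.42 × 10⁵ = 6.19 × 10⁵ ng/mL = 619 mg/L.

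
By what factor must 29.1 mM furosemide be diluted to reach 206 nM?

Factor = C₀/C_target = 29.1 mM / 206 nM = 1.41 × 10⁵.

1.41 × 10⁵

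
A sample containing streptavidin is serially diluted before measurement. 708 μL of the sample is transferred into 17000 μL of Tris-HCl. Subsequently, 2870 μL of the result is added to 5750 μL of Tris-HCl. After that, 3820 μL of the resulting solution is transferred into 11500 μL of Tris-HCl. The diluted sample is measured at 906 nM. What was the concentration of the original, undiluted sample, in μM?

273 μM

Overall dilution factor = 25.01 × 3.003 × 4.010 = 301.
Original = 906 nM × 301 = 2.73 × 10⁵ nM = 273 μM.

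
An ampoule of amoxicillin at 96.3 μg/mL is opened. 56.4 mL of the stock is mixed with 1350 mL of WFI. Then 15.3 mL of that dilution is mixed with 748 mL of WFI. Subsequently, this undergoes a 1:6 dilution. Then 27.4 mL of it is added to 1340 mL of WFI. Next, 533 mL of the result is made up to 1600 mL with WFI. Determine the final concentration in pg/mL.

Overall dilution factor = 24.94 × 49.89 × 6 × 49.91 × 3.002 = 1.12 × 10⁶.
96.3 μg/mL / 1.12 × 10⁶ = 8.61 × 10⁻⁵ μg/mL = 86.1 pg/mL.

86.1 pg/mL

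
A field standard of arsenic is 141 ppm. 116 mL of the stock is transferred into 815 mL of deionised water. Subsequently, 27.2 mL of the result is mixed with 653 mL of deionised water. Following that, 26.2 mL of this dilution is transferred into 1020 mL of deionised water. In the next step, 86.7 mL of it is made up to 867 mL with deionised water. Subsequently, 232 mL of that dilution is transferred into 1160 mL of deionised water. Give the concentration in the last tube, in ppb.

Overall dilution factor = 8.026 × 25.01 × 39.93 × 10 × 6 = 4.81 × 10⁵.
141 ppm / 4.81 × 10⁵ = 2.93 × 10⁻⁴ ppm = 0.293 ppb.

0.293 ppb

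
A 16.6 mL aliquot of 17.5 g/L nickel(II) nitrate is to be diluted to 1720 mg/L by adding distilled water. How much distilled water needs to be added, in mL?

1720 mg/L = 1.72 g/L.
V₂ = C₁V₁/C₂ = 17.5 × 16.6 / 1.72 = 169 mL.
Diluent to add = V₂ − V₁ = 169 − 16.6 = 152 mL.

152 mL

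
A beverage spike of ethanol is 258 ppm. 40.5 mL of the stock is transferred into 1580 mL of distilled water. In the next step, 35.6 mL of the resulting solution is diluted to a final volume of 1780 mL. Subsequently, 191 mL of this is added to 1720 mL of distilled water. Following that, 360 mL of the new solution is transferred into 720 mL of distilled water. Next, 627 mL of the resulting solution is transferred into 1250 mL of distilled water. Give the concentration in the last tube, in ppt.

1440 ppt

Overall dilution factor = 40.01 × 50 × 10.01 × 3 × 2.994 = 1.80 × 10⁵.
258 ppm / 1.80 × 10⁵ = 1.44 × 10⁻³ ppm = 1440 ppt.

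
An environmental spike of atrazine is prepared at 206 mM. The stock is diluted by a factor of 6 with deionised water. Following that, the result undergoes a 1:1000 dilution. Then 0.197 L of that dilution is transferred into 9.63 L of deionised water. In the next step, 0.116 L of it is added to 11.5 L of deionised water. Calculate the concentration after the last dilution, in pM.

6870 pM

Overall dilution factor = 6 × 1000 × 49.88 × 100.1 = 3.00 × 10⁷.
206 mM / 3.00 × 10⁷ = 6.87 × 10⁻⁶ mM = 6870 pM.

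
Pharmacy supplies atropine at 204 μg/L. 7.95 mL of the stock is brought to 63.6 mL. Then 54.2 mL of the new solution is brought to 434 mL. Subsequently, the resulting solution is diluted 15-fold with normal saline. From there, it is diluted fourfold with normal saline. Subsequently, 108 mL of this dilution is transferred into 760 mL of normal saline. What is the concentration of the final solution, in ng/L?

Overall dilution factor = 8 × 8.007 × 15 × 4 × 8.037 = 3.09 × 10⁴.
204 μg/L / 3.09 × 10⁴ = 6.60 × 10⁻³ μg/L = 6.60 ng/L.

6.60 ng/L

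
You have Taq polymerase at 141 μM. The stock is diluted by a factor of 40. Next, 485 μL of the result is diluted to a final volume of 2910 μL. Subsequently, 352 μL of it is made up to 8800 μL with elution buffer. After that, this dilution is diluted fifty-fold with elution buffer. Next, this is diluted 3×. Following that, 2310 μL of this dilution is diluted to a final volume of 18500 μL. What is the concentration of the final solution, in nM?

0.0196 nM

Overall dilution factor = 40 × 6 × 25 × 50 × 3 × 8.009 = 7.21 × 10⁶.
141 μM / 7.21 × 10⁶ = 1.96 × 10⁻⁵ μM = 0.0196 nM.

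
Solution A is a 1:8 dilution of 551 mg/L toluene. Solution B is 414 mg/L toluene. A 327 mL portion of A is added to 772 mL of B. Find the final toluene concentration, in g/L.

0.311 g/L

C_A = 551 mg/L / 8 = 68.9 mg/L.
C_mix = (C_A·V_A + C_B·V_B)/(V_A + V_B) = (68.9×327 + 414×772) / 1099 = 311 mg/L = 0.311 g/L.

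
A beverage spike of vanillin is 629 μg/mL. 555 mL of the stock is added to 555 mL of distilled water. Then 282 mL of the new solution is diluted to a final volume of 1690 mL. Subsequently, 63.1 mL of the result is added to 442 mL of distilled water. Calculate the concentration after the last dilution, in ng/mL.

6560 ng/mL

Overall dilution factor = 2 × 5.993 × 8.005 = 95.9.
629 μg/mL / 95.9 = 6.56 μg/mL = 6560 ng/mL.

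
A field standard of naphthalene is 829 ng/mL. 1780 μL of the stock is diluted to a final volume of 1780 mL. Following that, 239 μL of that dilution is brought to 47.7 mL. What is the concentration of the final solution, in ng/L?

4.15 ng/L

Overall dilution factor = 1000 × 199.6 = 2.00 × 10⁵.
829 ng/mL / 2.00 × 10⁵ = 4.15 × 10⁻³ ng/mL = 4.15 ng/L.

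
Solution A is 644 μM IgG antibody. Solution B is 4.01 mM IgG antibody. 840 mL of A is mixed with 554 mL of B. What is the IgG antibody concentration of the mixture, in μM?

C_B = 4.01 mM = 4010 μM.
C_mix = (C_A·V_A + C_B·V_B)/(V_A + V_B) = (644×840 + 4010×554) / 1394 = 1982 μM.

1980 μM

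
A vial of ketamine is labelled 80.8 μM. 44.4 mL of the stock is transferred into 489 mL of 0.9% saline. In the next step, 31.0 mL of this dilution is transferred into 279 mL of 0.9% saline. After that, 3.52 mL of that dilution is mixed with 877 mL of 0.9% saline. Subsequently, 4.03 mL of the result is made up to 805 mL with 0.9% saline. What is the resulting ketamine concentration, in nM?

0.0135 nM

Overall dilution factor = 12.01 × 10 × 250.1 × 199.8 = 6.00 × 10⁶.
80.8 μM / 6.00 × 10⁶ = 1.35 × 10⁻⁵ μM = 0.0135 nM.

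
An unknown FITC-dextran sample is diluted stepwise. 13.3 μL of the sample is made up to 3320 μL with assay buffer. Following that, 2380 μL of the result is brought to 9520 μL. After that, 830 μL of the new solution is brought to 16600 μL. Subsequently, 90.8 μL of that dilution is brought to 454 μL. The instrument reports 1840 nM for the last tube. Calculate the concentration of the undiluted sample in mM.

Overall dilution factor = 249.6 × 4 × 20 × 5 = 9.98 × 10⁴.
Original = 1840 nM × 9.98 × 10⁴ = 1.84 × 10⁸ nM = 184 mM.

184 mM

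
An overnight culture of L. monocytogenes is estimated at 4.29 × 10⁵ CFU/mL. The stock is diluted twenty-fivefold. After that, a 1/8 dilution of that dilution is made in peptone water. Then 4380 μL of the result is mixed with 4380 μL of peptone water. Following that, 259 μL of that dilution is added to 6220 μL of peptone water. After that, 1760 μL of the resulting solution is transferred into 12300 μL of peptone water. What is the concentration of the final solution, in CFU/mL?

5.37 CFU/mL

Overall dilution factor = 25 × 8 × 2 × 25.02 × 7.989 = 7.99 × 10⁴.
4.29 × 10⁵ CFU/mL / 7.99 × 10⁴ = 5.37 CFU/mL.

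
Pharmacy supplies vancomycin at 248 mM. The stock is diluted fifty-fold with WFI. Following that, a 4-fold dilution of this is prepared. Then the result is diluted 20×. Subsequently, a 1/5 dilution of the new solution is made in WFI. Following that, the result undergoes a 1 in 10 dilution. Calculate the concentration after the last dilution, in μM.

1.24 μM

Overall dilution factor = 50 × 4 × 20 × 5 × 10 = 2.00 × 10⁵.
248 mM / 2.00 × 10⁵ = 1.24 × 10⁻³ mM = 1.24 μM.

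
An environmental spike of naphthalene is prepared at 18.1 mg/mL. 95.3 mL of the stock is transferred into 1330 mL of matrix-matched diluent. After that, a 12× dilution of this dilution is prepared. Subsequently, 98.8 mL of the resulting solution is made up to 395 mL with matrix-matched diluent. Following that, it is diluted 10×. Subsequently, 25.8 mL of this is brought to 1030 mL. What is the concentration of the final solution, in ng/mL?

Overall dilution factor = 14.96 × 12 × 3.998 × 10 × 39.92 = 2.86 × 10⁵.
18.1 mg/mL / 2.86 × 10⁵ = 6.32 × 10⁻⁵ mg/mL = 63.2 ng/mL.

63.2 ng/mL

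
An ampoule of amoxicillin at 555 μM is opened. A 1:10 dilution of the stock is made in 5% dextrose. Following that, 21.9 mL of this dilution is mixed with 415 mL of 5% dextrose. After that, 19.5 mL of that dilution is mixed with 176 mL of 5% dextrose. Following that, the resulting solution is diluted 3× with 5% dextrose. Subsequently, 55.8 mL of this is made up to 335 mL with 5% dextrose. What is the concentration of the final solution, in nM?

15.4 nM

Overall dilution factor = 10 × 19.95 × 10.03 × 3 × 6.004 = 3.60 × 10⁴.
555 μM / 3.60 × 10⁴ = 0.0154 μM = 15.4 nM.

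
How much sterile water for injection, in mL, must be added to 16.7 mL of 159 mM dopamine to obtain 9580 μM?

9580 μM = 9.58 mM.
V₂ = C₁V₁/C₂ = 159 × 16.7 / 9.58 = 277 mL.
Diluent to add = V₂ − V₁ = 277 − 16.7 = 260 mL.

260 mL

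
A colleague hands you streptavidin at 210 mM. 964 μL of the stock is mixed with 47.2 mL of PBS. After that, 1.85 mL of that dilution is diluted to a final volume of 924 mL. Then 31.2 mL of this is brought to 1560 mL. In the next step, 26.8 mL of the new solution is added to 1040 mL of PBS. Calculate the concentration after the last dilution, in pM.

4230 pM

Overall dilution factor = 49.96 × 499.5 × 50 × 39.81 = 4.97 × 10⁷.
210 mM / 4.97 × 10⁷ = 4.23 × 10⁻⁶ mM = 4230 pM.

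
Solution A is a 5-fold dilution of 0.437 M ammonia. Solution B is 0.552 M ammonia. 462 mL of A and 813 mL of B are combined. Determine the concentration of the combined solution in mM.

C_A = 0.437 M / 5 = 0.0874 M.
C_mix = (C_A·V_A + C_B·V_B)/(V_A + V_B) = (0.0874×462 + 0.552×813) / 1275 = 0.384 M = 384 mM.

384 mM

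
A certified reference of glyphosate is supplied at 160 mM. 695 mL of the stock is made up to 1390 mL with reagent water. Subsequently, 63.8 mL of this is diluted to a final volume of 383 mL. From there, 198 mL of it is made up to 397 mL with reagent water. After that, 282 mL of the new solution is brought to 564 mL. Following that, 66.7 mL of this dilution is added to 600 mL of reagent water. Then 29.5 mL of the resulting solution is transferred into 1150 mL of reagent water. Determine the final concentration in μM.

8.32 μM

Overall dilution factor = 2 × 6.003 × 2.005 × 2 × 9.996 × 39.98 = 1.92 × 10⁴.
160 mM / 1.92 × 10⁴ = 8.32 × 10⁻³ mM = 8.32 μM.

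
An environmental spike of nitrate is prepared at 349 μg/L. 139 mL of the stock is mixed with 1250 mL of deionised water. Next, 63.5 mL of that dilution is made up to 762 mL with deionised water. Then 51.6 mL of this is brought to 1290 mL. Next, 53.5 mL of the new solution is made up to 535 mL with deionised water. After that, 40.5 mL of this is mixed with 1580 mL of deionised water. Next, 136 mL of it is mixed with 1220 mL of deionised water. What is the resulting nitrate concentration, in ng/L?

0.0292 ng/L

Overall dilution factor = 9.993 × 12 × 25 × 10 × 40.01 × 9.971 = 1.20 × 10⁷.
349 μg/L / 1.20 × 10⁷ = 2.92 × 10⁻⁵ μg/L = 0.0292 ng/L.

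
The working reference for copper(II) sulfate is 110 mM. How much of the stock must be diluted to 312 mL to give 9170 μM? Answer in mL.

9170 μM = 9.17 mM.
V₁ = C₂V₂/C₁ = 9.17 × 312 / 110 = 26.0 mL.

26.0 mL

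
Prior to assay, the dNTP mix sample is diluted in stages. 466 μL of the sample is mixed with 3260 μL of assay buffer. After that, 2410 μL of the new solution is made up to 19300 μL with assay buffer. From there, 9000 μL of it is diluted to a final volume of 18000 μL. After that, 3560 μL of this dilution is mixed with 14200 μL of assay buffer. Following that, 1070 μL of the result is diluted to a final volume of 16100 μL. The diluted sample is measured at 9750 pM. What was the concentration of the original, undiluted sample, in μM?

93.7 μM

Overall dilution factor = 7.996 × 8.008 × 2 × 4.989 × 15.05 = 9613.
Original = 9750 pM × 9613 = 9.37 × 10⁷ pM = 93.7 μM.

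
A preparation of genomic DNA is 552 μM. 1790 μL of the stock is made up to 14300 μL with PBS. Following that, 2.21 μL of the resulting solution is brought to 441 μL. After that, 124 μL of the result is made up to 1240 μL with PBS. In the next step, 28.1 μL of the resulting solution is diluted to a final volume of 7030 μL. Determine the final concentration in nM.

0.138 nM

Overall dilution factor = 7.989 × 199.5 × 10 × 250.2 = 3.99 × 10⁶.
552 μM / 3.99 × 10⁶ = 1.38 × 10⁻⁴ μM = 0.138 nM.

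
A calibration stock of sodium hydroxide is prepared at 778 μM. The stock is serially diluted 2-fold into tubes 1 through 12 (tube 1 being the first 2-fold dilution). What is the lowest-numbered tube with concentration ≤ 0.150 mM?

Tube n has concentration 778 μM / 2ⁿ.
Need 2ⁿ ≥ 778 μM / 0.150 mM = 5.19, so n ≥ 2.37.
First such tube: n = 3.

tube 3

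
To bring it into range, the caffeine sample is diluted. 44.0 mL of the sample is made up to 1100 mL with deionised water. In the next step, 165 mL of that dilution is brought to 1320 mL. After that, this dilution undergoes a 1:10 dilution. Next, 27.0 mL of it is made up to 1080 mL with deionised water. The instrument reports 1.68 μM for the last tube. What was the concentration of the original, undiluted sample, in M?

0.134 M

Overall dilution factor = 25 × 8 × 10 × 40 = 8.00 × 10⁴.
Original = 1.68 μM × 8.00 × 10⁴ = 1.34 × 10⁵ μM = 0.134 M.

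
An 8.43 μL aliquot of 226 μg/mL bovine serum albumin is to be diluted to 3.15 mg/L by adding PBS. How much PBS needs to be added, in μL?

3.15 mg/L = 3.15 μg/mL.
V₂ = C₁V₁/C₂ = 226 × 8.43 / 3.15 = 605 μL.
Diluent to add = V₂ − V₁ = 605 − 8.43 = 596 μL.

596 μL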